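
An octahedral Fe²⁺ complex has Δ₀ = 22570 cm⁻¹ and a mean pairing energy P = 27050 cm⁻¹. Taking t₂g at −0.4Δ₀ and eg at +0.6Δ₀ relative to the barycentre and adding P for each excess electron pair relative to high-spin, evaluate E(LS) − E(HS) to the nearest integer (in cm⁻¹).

8960

Fe is in group 8, so Fe²⁺ is d⁶ (8 − 2 = 6).
High-spin d⁶ fills as t₂g⁴ eg² with CFSE 4(−0.4) + 2(+0.6) = -0.4Δ₀ = -9028 cm⁻¹.
Low-spin t₂g⁶ eg⁰ gives -2.4Δ₀ = -54168 cm⁻¹, but forming 2 extra pairs costs 2P = 54100 cm⁻¹, so E(LS) = -54168 + 54100 = -68 cm⁻¹.
The difference is -68 − (-9028) = 8960 cm⁻¹, so high-spin lies lower.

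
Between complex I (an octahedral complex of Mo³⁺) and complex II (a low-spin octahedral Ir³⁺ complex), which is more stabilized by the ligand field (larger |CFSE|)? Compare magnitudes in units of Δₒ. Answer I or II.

I: Group 6 minus oxidation state +3 gives a d³ configuration for Mo³⁺; For octahedral d³ the high- and low-spin configurations coincide; t₂g³ eg⁰, CFSE = -1.2Δₒ.
II: Group 9 minus oxidation state +3 gives a d⁶ configuration for Ir³⁺; t₂g⁶ eg⁰, CFSE = -2.4Δₒ.
So II has the larger |CFSE|.

II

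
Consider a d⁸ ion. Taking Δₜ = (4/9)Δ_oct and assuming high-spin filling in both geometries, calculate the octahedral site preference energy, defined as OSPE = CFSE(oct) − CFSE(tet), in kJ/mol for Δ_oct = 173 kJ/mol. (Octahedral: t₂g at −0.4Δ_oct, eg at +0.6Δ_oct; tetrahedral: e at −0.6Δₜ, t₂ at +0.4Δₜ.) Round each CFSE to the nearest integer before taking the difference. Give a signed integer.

-146

Octahedral (high-spin): t₂g⁶ eg², CFSE = 6(−0.4) + 2(+0.6) = -1.2Δ_oct = -1.2 × 173 = -208 kJ/mol.
Tetrahedral: e⁴ t₂⁴, CFSE = 4(−0.6) + 4(+0.4) = -0.8Δₜ = -0.8 × (4/9) × 173 = -62 kJ/mol.
OSPE = -208 − (-62) = -146 kJ/mol.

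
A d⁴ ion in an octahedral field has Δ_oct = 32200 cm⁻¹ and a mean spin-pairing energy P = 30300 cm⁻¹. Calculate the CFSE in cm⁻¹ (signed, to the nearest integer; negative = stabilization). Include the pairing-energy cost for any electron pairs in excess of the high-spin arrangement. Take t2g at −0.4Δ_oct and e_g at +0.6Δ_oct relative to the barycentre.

-21220

With Δ_oct > P the complex is low-spin.
Configuration: t2g^4 e_g^0.
Orbital CFSE = -1.6Δ_oct = -1.6 × 32200 = -51520 cm⁻¹.
Excess pairs vs high-spin: 1 − 0 = 1; pairing cost = +30300 cm⁻¹.
Net CFSE = -51520 + 30300 = -21220 cm⁻¹.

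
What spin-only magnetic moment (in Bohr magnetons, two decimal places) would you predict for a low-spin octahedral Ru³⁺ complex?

Ru³⁺: group 8, so d-count = 8 − 3 = 5.
Configuration: t₂g⁵ eg⁰ → 1 unpaired electron.
μ(spin-only) = √[1(1+2)] = √3 ≈ 1.73 Bohr magnetons.

1.73 Bohr magnetons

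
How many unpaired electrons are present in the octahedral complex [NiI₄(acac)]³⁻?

Ligand charges: 4×(-1) from I⁻ and 1×(-1) from acac⁻ sum to -5; with overall charge -3, Ni is +2.
Ni is in group 10, so Ni²⁺ is d⁸ (10 − 2 = 8).
Configuration: t₂g⁶ eg², giving 2 unpaired electrons.

2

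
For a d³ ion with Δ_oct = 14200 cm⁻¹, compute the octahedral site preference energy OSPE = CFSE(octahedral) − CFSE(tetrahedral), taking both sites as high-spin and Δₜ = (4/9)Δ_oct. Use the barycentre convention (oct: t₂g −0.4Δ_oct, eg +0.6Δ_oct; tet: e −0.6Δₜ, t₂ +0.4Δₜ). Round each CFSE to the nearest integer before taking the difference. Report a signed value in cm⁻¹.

-11991

Octahedral (high-spin): t₂g³ eg⁰, CFSE = 3(−0.4) + 0(+0.6) = -1.2Δ_oct = -1.2 × 14200 = -17040 cm⁻¹.
In a tetrahedral site the filling is e² t₂¹: CFSE(tet) = -0.8Δₜ = -0.8 × (4/9)(14200) = -5049 cm⁻¹.
OSPE = -17040 − (-5049) = -11991 cm⁻¹.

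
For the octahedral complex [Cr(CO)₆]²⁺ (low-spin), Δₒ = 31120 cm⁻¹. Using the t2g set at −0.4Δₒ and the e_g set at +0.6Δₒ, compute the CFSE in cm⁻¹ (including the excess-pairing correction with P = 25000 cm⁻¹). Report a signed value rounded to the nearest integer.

CO is neutral, so the +2 overall charge sits on Cr: oxidation state +2.
Cr is in group 6, so Cr²⁺ is d⁴ (6 − 2 = 4).
Configuration: t2g^4 e_g^0.
CFSE(orbital) = 4×(-0.4Δₒ) + 0×(0.6Δₒ) = -1.6Δₒ; with Δₒ = 31120 cm⁻¹ that is -49792 cm⁻¹.
Relative to high-spin t2g^3 e_g^1 (0 paired), the low-spin configuration has 1 additional pair, contributing +1 × 25000 = +25000 cm⁻¹.
Combining: -49792 + 25000 = -24792 cm⁻¹.

-24792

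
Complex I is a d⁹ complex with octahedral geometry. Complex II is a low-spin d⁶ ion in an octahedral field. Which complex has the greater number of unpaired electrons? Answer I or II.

I: For octahedral d⁹ the high- and low-spin configurations coincide; t₂g⁶ eg³ → 1 unpaired.
II: t2g^6 e_g^0 → 0 unpaired.
So I has more unpaired electrons.

I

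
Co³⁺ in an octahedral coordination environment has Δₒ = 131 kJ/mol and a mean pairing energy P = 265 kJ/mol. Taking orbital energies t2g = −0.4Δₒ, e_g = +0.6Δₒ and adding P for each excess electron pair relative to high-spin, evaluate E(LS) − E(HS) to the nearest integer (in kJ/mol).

268

Group 9 minus oxidation state +3 gives a d⁶ configuration for Co³⁺.
In the high-spin limit (t2g^4 e_g^2) the orbital term is -0.4Δₒ = -52 kJ/mol, with no excess pairing.
For low-spin the configuration is t2g^6 e_g^0: orbital energy -2.4 × 131 = -314 kJ/mol, and 2 additional pairs relative to high-spin add 530 kJ/mol, giving 216 kJ/mol.
E(LS) − E(HS) = 216 − (-52) = 268 kJ/mol.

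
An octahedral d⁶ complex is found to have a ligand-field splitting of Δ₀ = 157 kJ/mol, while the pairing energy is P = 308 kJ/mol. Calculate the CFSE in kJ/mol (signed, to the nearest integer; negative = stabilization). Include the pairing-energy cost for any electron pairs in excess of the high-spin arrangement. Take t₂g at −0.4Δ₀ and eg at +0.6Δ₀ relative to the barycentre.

With Δ₀ < P the complex is high-spin.
That gives t₂g⁴ eg².
Orbital CFSE = -0.4Δ₀ = -0.4 × 157 = -63 kJ/mol.
High-spin has no excess pairs, so no pairing correction applies.

-63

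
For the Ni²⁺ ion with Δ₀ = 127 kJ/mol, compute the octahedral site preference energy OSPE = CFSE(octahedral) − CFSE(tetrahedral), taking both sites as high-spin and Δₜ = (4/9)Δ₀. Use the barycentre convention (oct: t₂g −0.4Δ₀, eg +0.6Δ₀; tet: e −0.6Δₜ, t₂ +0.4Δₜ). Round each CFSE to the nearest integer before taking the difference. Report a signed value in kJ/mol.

-107

Group 10 minus oxidation state +2 gives a d⁸ configuration for Ni²⁺.
Octahedral (high-spin): t₂g⁶ eg², CFSE = 6(−0.4) + 2(+0.6) = -1.2Δ₀ = -1.2 × 127 = -152 kJ/mol.
Tetrahedral e⁴ t₂⁴ gives -0.8Δₜ = -0.8 × (4/9) × 127 = -45 kJ/mol.
OSPE = -152 − (-45) = -107 kJ/mol.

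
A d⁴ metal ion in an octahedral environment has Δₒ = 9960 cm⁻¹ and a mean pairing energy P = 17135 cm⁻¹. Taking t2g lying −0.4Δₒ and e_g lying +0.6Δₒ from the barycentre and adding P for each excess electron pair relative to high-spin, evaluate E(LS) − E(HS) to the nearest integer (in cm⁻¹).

7175

In the high-spin limit (t2g^3 e_g^1) the orbital term is -0.6Δₒ = -5976 cm⁻¹, with no excess pairing.
Low-spin: t2g^4 e_g^0, orbital CFSE = -1.6Δₒ = -15936 cm⁻¹; plus 1 excess pair × P = +17135 cm⁻¹; total 1199 cm⁻¹.
The difference is 1199 − (-5976) = 7175 cm⁻¹, so high-spin lies lower.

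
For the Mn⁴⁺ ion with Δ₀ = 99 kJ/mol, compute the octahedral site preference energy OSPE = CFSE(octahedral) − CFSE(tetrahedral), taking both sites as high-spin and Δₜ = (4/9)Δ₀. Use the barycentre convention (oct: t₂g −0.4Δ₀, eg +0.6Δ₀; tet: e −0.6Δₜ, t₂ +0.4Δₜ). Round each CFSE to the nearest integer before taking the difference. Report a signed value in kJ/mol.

-84

Group 7 minus oxidation state +4 gives a d³ configuration for Mn⁴⁺.
Octahedral high-spin t2g^3 e_g^0: CFSE = -1.2 × 99 = -119 kJ/mol.
In a tetrahedral site the filling is e^2 t2^1: CFSE(tet) = -0.8Δₜ = -0.8 × (4/9)(99) = -35 kJ/mol.
OSPE = -119 − (-35) = -84 kJ/mol.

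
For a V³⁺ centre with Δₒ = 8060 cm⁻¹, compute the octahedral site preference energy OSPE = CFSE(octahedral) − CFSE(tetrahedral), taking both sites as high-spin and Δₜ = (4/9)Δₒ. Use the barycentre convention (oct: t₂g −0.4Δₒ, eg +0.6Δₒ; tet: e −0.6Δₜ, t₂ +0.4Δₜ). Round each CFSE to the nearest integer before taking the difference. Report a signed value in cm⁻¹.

V is in group 5, so V³⁺ is d² (5 − 3 = 2).
In an octahedral site d² (HS) is t2g^2 e_g^0, giving CFSE(oct) = -0.8Δₒ = -6448 cm⁻¹.
Tetrahedral: e^2 t2^0, CFSE = 2(−0.6) + 0(+0.4) = -1.2Δₜ = -1.2 × (4/9) × 8060 = -4299 cm⁻¹.
OSPE = CFSE(oct) − CFSE(tet) = -6448 − (-4299) = -2149 cm⁻¹.

-2149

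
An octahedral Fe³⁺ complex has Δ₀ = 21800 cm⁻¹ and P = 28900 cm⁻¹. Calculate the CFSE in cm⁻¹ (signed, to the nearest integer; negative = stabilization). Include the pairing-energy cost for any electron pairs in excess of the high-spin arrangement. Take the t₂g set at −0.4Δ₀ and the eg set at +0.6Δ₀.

Fe sits in group 8; removing 3 electrons leaves Fe³⁺ with 8 − 3 = 5 d electrons.
Δ₀ < P, so pairing is avoided: the ground state is high-spin.
Filling d⁵ accordingly: t₂g³ eg².
Orbital CFSE = 0.0Δ₀ = 0.0 × 21800 = 0 cm⁻¹.
High-spin has no excess pairs, so no pairing correction applies.

0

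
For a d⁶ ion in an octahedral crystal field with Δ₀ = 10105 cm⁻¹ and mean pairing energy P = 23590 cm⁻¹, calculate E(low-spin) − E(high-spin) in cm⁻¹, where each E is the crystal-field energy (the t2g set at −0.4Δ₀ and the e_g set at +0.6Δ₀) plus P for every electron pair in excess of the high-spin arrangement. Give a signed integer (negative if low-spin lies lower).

In the high-spin limit (t2g^4 e_g^2) the orbital term is -0.4Δ₀ = -4042 cm⁻¹, with no excess pairing.
Low-spin: t2g^6 e_g^0, orbital CFSE = -2.4Δ₀ = -24252 cm⁻¹; plus 2 excess pairs × P = +47180 cm⁻¹; total 22928 cm⁻¹.
E(LS) − E(HS) = 22928 − (-4042) = 26970 cm⁻¹.

26970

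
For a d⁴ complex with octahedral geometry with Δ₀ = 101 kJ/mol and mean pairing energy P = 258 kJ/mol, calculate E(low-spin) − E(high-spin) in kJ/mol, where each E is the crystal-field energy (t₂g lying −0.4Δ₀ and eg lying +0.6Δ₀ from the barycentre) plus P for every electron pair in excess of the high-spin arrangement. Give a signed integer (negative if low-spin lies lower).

High-spin d⁴ fills as t₂g³ eg¹ with CFSE 3(−0.4) + 1(+0.6) = -0.6Δ₀ = -61 kJ/mol.
For low-spin the configuration is t₂g⁴ eg⁰: orbital energy -1.6 × 101 = -162 kJ/mol, and 1 additional pair relative to high-spin adds 258 kJ/mol, giving 96 kJ/mol.
The difference is 96 − (-61) = 157 kJ/mol, so high-spin lies lower.

157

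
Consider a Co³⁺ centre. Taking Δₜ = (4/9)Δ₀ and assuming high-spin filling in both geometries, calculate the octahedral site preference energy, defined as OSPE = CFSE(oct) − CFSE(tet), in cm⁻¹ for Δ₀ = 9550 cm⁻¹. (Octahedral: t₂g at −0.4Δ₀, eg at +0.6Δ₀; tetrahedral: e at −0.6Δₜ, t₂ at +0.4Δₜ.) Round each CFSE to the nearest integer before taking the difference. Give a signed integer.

Co is in group 9, so Co³⁺ is d⁶ (9 − 3 = 6).
Octahedral high-spin t2g^4 e_g^2: CFSE = -0.4 × 9550 = -3820 cm⁻¹.
In a tetrahedral site the filling is e^3 t2^3: CFSE(tet) = -0.6Δₜ = -0.6 × (4/9)(9550) = -2547 cm⁻¹.
OSPE = CFSE(oct) − CFSE(tet) = -3820 − (-2547) = -1273 cm⁻¹.

-1273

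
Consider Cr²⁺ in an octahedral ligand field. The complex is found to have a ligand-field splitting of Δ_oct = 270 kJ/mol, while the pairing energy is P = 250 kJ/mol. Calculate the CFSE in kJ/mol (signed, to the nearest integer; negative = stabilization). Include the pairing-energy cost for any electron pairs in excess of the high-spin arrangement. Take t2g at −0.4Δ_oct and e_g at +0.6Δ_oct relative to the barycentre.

Cr²⁺: group 6, so d-count = 6 − 2 = 4.
Since Δ_oct = 270 kJ/mol > P = 250 kJ/mol, the complex adopts the low-spin configuration.
Configuration: t2g^4 e_g^0.
Orbital CFSE = -1.6Δ_oct = -1.6 × 270 = -432 kJ/mol.
Excess pairs vs high-spin: 1 − 0 = 1; pairing cost = +250 kJ/mol.
Net CFSE = -432 + 250 = -182 kJ/mol.

-182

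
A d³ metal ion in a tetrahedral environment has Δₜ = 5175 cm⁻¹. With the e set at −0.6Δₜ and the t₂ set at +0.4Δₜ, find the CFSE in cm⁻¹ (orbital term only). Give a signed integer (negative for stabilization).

-4140

With tetrahedral geometry the complex is necessarily high-spin.
The d³ electrons fill as e² t₂¹.
CFSE(orbital) = 2×(-0.6Δₜ) + 1×(0.4Δₜ) = -0.8Δₜ; with Δₜ = 5175 cm⁻¹ that is -4140 cm⁻¹.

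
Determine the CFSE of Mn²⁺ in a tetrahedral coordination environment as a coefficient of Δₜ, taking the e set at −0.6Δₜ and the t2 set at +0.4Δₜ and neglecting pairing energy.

Group 7 minus oxidation state +2 gives a d⁵ configuration for Mn²⁺.
With tetrahedral geometry the complex is necessarily high-spin.
Configuration: e^2 t2^3.
CFSE = 2(-0.6Δₜ) + 3(0.4Δₜ) = -1.2Δₜ + 1.2Δₜ = 0.0Δₜ.

0.0 Δₜ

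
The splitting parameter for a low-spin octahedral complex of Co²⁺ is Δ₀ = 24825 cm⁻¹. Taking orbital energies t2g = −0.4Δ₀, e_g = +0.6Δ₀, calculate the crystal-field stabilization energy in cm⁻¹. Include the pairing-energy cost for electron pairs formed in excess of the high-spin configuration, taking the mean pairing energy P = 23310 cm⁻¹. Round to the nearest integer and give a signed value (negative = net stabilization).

-21375

Co²⁺: group 9, so d-count = 9 − 2 = 7.
Configuration: t2g^6 e_g^1.
CFSE(orbital) = 6×(-0.4Δ₀) + 1×(0.6Δ₀) = -1.8Δ₀; with Δ₀ = 24825 cm⁻¹ that is -44685 cm⁻¹.
High-spin d⁷ would be t2g^5 e_g^2 with 2 pairs; low-spin has 3, so 1 excess pair costs +1P = +23310 cm⁻¹.
Net CFSE = -44685 + 23310 = -21375 cm⁻¹.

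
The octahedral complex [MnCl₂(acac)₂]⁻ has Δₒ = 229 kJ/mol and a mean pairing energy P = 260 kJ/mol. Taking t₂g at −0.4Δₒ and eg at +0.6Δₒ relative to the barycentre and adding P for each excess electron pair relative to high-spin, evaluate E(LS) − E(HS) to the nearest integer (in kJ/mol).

31

Ligand charges: 2×(-1) from Cl⁻ and 2×(-1) from acac⁻ sum to -4; with overall charge -1, Mn is +3.
Mn sits in group 7; removing 3 electrons leaves Mn³⁺ with 7 − 3 = 4 d electrons.
High-spin d⁴ fills as t₂g³ eg¹ with CFSE 3(−0.4) + 1(+0.6) = -0.6Δₒ = -137 kJ/mol.
For low-spin the configuration is t₂g⁴ eg⁰: orbital energy -1.6 × 229 = -366 kJ/mol, and 1 additional pair relative to high-spin adds 260 kJ/mol, giving -106 kJ/mol.
Thus E(LS) − E(HS) = 31 kJ/mol.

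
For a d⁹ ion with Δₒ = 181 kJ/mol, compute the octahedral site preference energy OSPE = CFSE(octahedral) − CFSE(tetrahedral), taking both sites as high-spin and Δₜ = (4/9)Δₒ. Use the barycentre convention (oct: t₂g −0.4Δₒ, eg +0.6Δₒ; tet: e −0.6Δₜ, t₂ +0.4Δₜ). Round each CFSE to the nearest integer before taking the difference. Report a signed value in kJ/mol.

-77

Octahedral high-spin t₂g⁶ eg³: CFSE = -0.6 × 181 = -109 kJ/mol.
Tetrahedral e⁴ t₂⁵ gives -0.4Δₜ = -0.4 × (4/9) × 181 = -32 kJ/mol.
Subtracting, OSPE = -109 − (-32) = -77 kJ/mol.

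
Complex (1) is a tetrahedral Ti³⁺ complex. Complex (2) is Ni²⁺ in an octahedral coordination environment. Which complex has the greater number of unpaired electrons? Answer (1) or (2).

(2)

(1): Ti³⁺: group 4, so d-count = 4 − 3 = 1; Tetrahedral fields are weak (Δₜ ≈ 4/9 Δₒ), so electrons fill high-spin; e^1 t2^0 → 1 unpaired.
(2): Ni sits in group 10; removing 2 electrons leaves Ni²⁺ with 10 − 2 = 8 d electrons; t₂g⁶ eg² → 2 unpaired.
So (2) has more unpaired electrons.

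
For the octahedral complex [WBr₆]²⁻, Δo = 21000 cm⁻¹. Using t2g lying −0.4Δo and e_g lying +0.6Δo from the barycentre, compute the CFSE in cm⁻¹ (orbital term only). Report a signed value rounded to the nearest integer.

-16800

Each Br⁻ contributes -1; 6 × (-1) = -6. With overall charge -2, W is in the +4 oxidation state.
W⁴⁺: group 6, so d-count = 6 − 4 = 2.
For octahedral d² the high- and low-spin configurations coincide.
Configuration: t2g^2 e_g^0.
CFSE(orbital) = 2×(-0.4Δo) + 0×(0.6Δo) = -0.8Δo; with Δo = 21000 cm⁻¹ that is -16800 cm⁻¹.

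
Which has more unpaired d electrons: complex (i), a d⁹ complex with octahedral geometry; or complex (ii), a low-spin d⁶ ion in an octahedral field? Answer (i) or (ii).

(i)

(i): t2g^6 e_g^3 → 1 unpaired.
(ii): t₂g⁶ eg⁰ → 0 unpaired.
So (i) has more unpaired electrons.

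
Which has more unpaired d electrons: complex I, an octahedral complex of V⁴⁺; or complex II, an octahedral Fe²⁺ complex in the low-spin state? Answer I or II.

I

I: V is in group 5, so V⁴⁺ is d¹ (5 − 4 = 1); For octahedral d¹ the high- and low-spin configurations coincide; t₂g¹ eg⁰ → 1 unpaired.
II: Fe is in group 8, so Fe²⁺ is d⁶ (8 − 2 = 6); t₂g⁶ eg⁰ → 0 unpaired.
So I has more unpaired electrons.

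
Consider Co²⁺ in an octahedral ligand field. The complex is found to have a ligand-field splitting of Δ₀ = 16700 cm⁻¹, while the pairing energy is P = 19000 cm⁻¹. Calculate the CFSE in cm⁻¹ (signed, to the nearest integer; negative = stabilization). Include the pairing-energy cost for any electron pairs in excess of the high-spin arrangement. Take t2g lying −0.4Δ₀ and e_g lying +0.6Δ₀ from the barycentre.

-13360

Co sits in group 9; removing 2 electrons leaves Co²⁺ with 9 − 2 = 7 d electrons.
Here Δ₀ < P (16700 < 19000), so the high-spin state is favoured.
That gives t2g^5 e_g^2.
Orbital CFSE = -0.8Δ₀ = -0.8 × 16700 = -13360 cm⁻¹.
High-spin has no excess pairs, so no pairing correction applies.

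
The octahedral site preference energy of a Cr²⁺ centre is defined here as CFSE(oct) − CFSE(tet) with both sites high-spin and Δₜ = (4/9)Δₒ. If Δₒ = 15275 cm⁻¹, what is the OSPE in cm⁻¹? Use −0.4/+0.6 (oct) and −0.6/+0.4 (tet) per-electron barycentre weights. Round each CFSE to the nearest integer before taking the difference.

Cr is in group 6, so Cr²⁺ is d⁴ (6 − 2 = 4).
Octahedral high-spin t2g^3 e_g^1: CFSE = -0.6 × 15275 = -9165 cm⁻¹.
Tetrahedral e^2 t2^2 gives -0.4Δₜ = -0.4 × (4/9) × 15275 = -2716 cm⁻¹.
Subtracting, OSPE = -9165 − (-2716) = -6449 cm⁻¹.

-6449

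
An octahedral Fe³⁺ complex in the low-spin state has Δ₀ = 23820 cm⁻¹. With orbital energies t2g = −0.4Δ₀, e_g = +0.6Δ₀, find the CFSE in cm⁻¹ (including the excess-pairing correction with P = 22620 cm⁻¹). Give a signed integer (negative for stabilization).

-2400

Group 8 minus oxidation state +3 gives a d⁵ configuration for Fe³⁺.
The d⁵ electrons fill as t2g^5 e_g^0.
The orbital stabilization is -2.0Δ₀ = -2.0 × 23820 = -47640 cm⁻¹.
High-spin d⁵ would be t2g^3 e_g^2 with 0 pairs; low-spin has 2, so 2 excess pairs cost +2P = +45240 cm⁻¹.
Net CFSE = -47640 + 45240 = -2400 cm⁻¹.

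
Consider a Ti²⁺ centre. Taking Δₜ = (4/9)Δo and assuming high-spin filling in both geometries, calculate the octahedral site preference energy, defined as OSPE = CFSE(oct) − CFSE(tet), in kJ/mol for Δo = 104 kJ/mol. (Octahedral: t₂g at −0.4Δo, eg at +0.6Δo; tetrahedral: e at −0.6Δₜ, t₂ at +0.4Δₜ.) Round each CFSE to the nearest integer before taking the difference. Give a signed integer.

Ti is in group 4, so Ti²⁺ is d² (4 − 2 = 2).
In an octahedral site d² (HS) is t₂g² eg⁰, giving CFSE(oct) = -0.8Δo = -83 kJ/mol.
Tetrahedral: e² t₂⁰, CFSE = 2(−0.6) + 0(+0.4) = -1.2Δₜ = -1.2 × (4/9) × 104 = -55 kJ/mol.
Subtracting, OSPE = -83 − (-55) = -28 kJ/mol.

-28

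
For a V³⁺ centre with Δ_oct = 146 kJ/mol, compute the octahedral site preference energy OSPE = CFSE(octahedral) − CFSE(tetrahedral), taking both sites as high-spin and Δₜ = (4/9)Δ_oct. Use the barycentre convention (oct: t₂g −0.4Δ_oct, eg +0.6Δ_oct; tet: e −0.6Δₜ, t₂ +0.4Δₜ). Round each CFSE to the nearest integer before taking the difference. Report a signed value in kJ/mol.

-39

V is in group 5, so V³⁺ is d² (5 − 3 = 2).
Octahedral (high-spin): t₂g² eg⁰, CFSE = 2(−0.4) + 0(+0.6) = -0.8Δ_oct = -0.8 × 146 = -117 kJ/mol.
Tetrahedral e² t₂⁰ gives -1.2Δₜ = -1.2 × (4/9) × 146 = -78 kJ/mol.
Subtracting, OSPE = -117 − (-78) = -39 kJ/mol.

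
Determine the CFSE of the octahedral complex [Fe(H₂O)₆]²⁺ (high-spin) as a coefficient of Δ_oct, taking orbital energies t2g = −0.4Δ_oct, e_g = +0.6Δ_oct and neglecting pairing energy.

-0.4 Δ_oct

H₂O is neutral, so the +2 overall charge sits on Fe: oxidation state +2.
Fe sits in group 8; removing 2 electrons leaves Fe²⁺ with 8 − 2 = 6 d electrons.
Configuration: t2g^4 e_g^2.
CFSE = 4(-0.4Δ_oct) + 2(0.6Δ_oct) = -1.6Δ_oct + 1.2Δ_oct = -0.4Δ_oct.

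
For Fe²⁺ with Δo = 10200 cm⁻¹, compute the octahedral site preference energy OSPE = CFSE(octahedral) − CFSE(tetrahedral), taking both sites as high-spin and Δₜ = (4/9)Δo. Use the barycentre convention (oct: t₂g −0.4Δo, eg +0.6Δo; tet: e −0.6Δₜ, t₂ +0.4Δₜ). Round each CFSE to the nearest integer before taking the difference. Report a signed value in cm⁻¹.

-1360

Group 8 minus oxidation state +2 gives a d⁶ configuration for Fe²⁺.
In an octahedral site d⁶ (HS) is t2g^4 e_g^2, giving CFSE(oct) = -0.4Δo = -4080 cm⁻¹.
Tetrahedral: e^3 t2^3, CFSE = 3(−0.6) + 3(+0.4) = -0.6Δₜ = -0.6 × (4/9) × 10200 = -2720 cm⁻¹.
OSPE = -4080 − (-2720) = -1360 cm⁻¹.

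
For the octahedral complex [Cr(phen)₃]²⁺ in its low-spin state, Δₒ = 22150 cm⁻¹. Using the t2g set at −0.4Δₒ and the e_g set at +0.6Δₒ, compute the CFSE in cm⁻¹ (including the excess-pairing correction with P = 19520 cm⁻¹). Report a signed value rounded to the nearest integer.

-15920

phen is neutral, so the +2 overall charge sits on Cr: oxidation state +2.
Group 6 minus oxidation state +2 gives a d⁴ configuration for Cr²⁺.
Configuration: t2g^4 e_g^0.
The orbital stabilization is -1.6Δₒ = -1.6 × 22150 = -35440 cm⁻¹.
Relative to high-spin t2g^3 e_g^1 (0 paired), the low-spin configuration has 1 additional pair, contributing +1 × 19520 = +19520 cm⁻¹.
Combining: -35440 + 19520 = -15920 cm⁻¹.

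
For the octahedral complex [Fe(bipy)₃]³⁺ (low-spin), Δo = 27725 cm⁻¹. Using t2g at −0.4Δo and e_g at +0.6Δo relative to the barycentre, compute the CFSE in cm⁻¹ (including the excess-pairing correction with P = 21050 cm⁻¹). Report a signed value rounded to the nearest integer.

-13350

bipy is neutral, so the +3 overall charge sits on Fe: oxidation state +3.
Fe³⁺: group 8, so d-count = 8 − 3 = 5.
Electron filling gives t2g^5 e_g^0.
CFSE(orbital) = 5×(-0.4Δo) + 0×(0.6Δo) = -2.0Δo; with Δo = 27725 cm⁻¹ that is -55450 cm⁻¹.
Relative to high-spin t2g^3 e_g^2 (0 paired), the low-spin configuration has 2 additional pairs, contributing +2 × 21050 = +42100 cm⁻¹.
Net CFSE = -55450 + 42100 = -13350 cm⁻¹.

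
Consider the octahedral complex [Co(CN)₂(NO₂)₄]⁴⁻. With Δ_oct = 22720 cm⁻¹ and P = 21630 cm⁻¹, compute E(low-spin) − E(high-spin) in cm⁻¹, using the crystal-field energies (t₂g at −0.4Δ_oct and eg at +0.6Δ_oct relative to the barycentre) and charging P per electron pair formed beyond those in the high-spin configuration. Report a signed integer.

Ligand charges: 2×(-1) from CN⁻ and 4×(-1) from NO₂⁻ sum to -6; with overall charge -4, Co is +2.
Co sits in group 9; removing 2 electrons leaves Co²⁺ with 9 − 2 = 7 d electrons.
High-spin: t₂g⁵ eg², CFSE = -0.8Δ_oct = -18176 cm⁻¹.
Low-spin: t₂g⁶ eg¹, orbital CFSE = -1.8Δ_oct = -40896 cm⁻¹; plus 1 excess pair × P = +21630 cm⁻¹; total -19266 cm⁻¹.
E(LS) − E(HS) = -19266 − (-18176) = -1090 cm⁻¹.

-1090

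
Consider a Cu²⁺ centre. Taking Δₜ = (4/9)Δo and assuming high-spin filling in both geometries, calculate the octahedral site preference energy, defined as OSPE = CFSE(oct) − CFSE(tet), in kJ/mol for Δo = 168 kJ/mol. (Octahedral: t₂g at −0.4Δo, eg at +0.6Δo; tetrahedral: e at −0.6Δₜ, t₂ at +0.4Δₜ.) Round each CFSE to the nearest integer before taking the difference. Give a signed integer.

Cu sits in group 11; removing 2 electrons leaves Cu²⁺ with 11 − 2 = 9 d electrons.
Octahedral high-spin t₂g⁶ eg³: CFSE = -0.6 × 168 = -101 kJ/mol.
Tetrahedral: e⁴ t₂⁵, CFSE = 4(−0.6) + 5(+0.4) = -0.4Δₜ = -0.4 × (4/9) × 168 = -30 kJ/mol.
OSPE = CFSE(oct) − CFSE(tet) = -101 − (-30) = -71 kJ/mol.

-71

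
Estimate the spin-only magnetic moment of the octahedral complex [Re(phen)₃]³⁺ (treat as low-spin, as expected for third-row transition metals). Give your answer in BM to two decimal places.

2.83 BM

phen is neutral, so the +3 overall charge sits on Re: oxidation state +3.
Re sits in group 7; removing 3 electrons leaves Re³⁺ with 7 − 3 = 4 d electrons.
Configuration: t₂g⁴ eg⁰ → 2 unpaired electrons.
μ(spin-only) = √[2(2+2)] = √8 ≈ 2.83 BM.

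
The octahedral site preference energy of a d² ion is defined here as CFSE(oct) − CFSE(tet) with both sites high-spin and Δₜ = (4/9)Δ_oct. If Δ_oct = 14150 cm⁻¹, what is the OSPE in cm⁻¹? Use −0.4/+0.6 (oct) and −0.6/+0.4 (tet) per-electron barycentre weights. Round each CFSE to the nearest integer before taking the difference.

-3773

In an octahedral site d² (HS) is t2g^2 e_g^0, giving CFSE(oct) = -0.8Δ_oct = -11320 cm⁻¹.
Tetrahedral e^2 t2^0 gives -1.2Δₜ = -1.2 × (4/9) × 14150 = -7547 cm⁻¹.
OSPE = CFSE(oct) − CFSE(tet) = -11320 − (-7547) = -3773 cm⁻¹.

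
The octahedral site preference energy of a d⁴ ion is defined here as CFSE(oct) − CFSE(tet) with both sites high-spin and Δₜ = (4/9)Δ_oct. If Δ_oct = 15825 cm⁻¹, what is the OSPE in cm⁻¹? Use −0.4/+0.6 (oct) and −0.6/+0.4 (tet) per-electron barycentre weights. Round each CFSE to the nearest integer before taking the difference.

-6682

In an octahedral site d⁴ (HS) is t2g^3 e_g^1, giving CFSE(oct) = -0.6Δ_oct = -9495 cm⁻¹.
Tetrahedral: e^2 t2^2, CFSE = 2(−0.6) + 2(+0.4) = -0.4Δₜ = -0.4 × (4/9) × 15825 = -2813 cm⁻¹.
Subtracting, OSPE = -9495 − (-2813) = -6682 cm⁻¹.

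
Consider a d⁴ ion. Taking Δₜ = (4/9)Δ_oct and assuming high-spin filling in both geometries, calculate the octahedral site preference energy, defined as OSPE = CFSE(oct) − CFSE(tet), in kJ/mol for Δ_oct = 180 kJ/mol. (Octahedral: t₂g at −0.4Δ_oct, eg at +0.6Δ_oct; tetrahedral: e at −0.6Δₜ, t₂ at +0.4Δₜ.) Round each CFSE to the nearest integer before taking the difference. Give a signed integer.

Octahedral high-spin t2g^3 e_g^1: CFSE = -0.6 × 180 = -108 kJ/mol.
Tetrahedral: e^2 t2^2, CFSE = 2(−0.6) + 2(+0.4) = -0.4Δₜ = -0.4 × (4/9) × 180 = -32 kJ/mol.
OSPE = CFSE(oct) − CFSE(tet) = -108 − (-32) = -76 kJ/mol.

-76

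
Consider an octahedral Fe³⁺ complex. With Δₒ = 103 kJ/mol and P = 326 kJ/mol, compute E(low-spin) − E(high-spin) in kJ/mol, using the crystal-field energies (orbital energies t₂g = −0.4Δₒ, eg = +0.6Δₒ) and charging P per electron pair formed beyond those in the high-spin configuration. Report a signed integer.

446

Group 8 minus oxidation state +3 gives a d⁵ configuration for Fe³⁺.
In the high-spin limit (t₂g³ eg²) the orbital term is 0.0Δₒ = 0 kJ/mol, with no excess pairing.
Low-spin t₂g⁵ eg⁰ gives -2.0Δₒ = -206 kJ/mol, but forming 2 extra pairs costs 2P = 652 kJ/mol, so E(LS) = -206 + 652 = 446 kJ/mol.
E(LS) − E(HS) = 446 − (0) = 446 kJ/mol.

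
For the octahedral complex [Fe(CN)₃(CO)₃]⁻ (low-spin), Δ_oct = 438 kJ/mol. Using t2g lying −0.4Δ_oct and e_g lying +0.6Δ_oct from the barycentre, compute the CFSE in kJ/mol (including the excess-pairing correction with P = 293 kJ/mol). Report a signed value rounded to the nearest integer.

Ligand charges: 3×(-1) from CN⁻ and 3×(+0) from CO sum to -3; with overall charge -1, Fe is +2.
Fe sits in group 8; removing 2 electrons leaves Fe²⁺ with 8 − 2 = 6 d electrons.
Configuration: t2g^6 e_g^0.
CFSE(orbital) = 6×(-0.4Δ_oct) + 0×(0.6Δ_oct) = -2.4Δ_oct; with Δ_oct = 438 kJ/mol that is -1051 kJ/mol.
Relative to high-spin t2g^4 e_g^2 (1 paired), the low-spin configuration has 2 additional pairs, contributing +2 × 293 = +586 kJ/mol.
Overall CFSE = -1051 + 586 = -465 kJ/mol.

-465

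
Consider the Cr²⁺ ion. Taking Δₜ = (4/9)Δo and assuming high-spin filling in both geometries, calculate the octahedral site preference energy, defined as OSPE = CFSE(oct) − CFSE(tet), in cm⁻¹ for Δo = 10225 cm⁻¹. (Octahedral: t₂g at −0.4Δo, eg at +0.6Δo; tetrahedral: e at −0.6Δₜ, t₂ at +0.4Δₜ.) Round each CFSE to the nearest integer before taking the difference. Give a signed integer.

-4317

Cr²⁺: group 6, so d-count = 6 − 2 = 4.
Octahedral high-spin t₂g³ eg¹: CFSE = -0.6 × 10225 = -6135 cm⁻¹.
In a tetrahedral site the filling is e² t₂²: CFSE(tet) = -0.4Δₜ = -0.4 × (4/9)(10225) = -1818 cm⁻¹.
Subtracting, OSPE = -6135 − (-1818) = -4317 cm⁻¹.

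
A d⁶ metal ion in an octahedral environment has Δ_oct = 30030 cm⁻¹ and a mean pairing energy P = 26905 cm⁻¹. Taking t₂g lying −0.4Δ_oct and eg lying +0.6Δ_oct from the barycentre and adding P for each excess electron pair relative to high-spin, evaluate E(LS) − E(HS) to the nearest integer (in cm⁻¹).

-6250

High-spin d⁶ fills as t₂g⁴ eg² with CFSE 4(−0.4) + 2(+0.6) = -0.4Δ_oct = -12012 cm⁻¹.
Low-spin t₂g⁶ eg⁰ gives -2.4Δ_oct = -72072 cm⁻¹, but forming 2 extra pairs costs 2P = 53810 cm⁻¹, so E(LS) = -72072 + 53810 = -18262 cm⁻¹.
E(LS) − E(HS) = -18262 − (-12012) = -6250 cm⁻¹.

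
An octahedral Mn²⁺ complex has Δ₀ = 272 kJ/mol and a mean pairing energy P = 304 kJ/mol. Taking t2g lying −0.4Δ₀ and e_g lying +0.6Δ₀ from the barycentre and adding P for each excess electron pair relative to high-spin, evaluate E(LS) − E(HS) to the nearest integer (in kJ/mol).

Mn sits in group 7; removing 2 electrons leaves Mn²⁺ with 7 − 2 = 5 d electrons.
In the high-spin limit (t2g^3 e_g^2) the orbital term is 0.0Δ₀ = 0 kJ/mol, with no excess pairing.
Low-spin t2g^5 e_g^0 gives -2.0Δ₀ = -544 kJ/mol, but forming 2 extra pairs costs 2P = 608 kJ/mol, so E(LS) = -544 + 608 = 64 kJ/mol.
Thus E(LS) − E(HS) = 64 kJ/mol.

64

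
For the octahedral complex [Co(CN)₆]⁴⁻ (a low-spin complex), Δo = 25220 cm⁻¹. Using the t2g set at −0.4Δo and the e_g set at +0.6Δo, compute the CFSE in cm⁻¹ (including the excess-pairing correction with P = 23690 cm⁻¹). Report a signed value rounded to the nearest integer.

Each CN⁻ contributes -1; 6 × (-1) = -6. With overall charge -4, Co is in the +2 oxidation state.
Group 9 minus oxidation state +2 gives a d⁷ configuration for Co²⁺.
Electron filling gives t2g^6 e_g^1.
The orbital stabilization is -1.8Δo = -1.8 × 25220 = -45396 cm⁻¹.
High-spin d⁷ would be t2g^5 e_g^2 with 2 pairs; low-spin has 3, so 1 excess pair costs +1P = +23690 cm⁻¹.
Overall CFSE = -45396 + 23690 = -21706 cm⁻¹.

-21706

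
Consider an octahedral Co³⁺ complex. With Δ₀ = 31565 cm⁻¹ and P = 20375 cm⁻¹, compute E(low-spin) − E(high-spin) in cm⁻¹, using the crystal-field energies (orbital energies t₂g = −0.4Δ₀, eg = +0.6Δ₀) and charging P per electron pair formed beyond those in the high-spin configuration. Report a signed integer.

Co sits in group 9; removing 3 electrons leaves Co³⁺ with 9 − 3 = 6 d electrons.
High-spin: t₂g⁴ eg², CFSE = -0.4Δ₀ = -12626 cm⁻¹.
Low-spin: t₂g⁶ eg⁰, orbital CFSE = -2.4Δ₀ = -75756 cm⁻¹; plus 2 excess pairs × P = +40750 cm⁻¹; total -35006 cm⁻¹.
E(LS) − E(HS) = -35006 − (-12626) = -22380 cm⁻¹.

-22380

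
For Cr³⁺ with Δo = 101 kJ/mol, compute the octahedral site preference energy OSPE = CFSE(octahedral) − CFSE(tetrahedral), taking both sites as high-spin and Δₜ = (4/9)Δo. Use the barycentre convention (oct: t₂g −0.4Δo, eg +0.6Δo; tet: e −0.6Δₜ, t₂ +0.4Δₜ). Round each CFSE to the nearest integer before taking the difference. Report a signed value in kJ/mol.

Cr³⁺: group 6, so d-count = 6 − 3 = 3.
Octahedral high-spin t2g^3 e_g^0: CFSE = -1.2 × 101 = -121 kJ/mol.
In a tetrahedral site the filling is e^2 t2^1: CFSE(tet) = -0.8Δₜ = -0.8 × (4/9)(101) = -36 kJ/mol.
OSPE = -121 − (-36) = -85 kJ/mol.

-85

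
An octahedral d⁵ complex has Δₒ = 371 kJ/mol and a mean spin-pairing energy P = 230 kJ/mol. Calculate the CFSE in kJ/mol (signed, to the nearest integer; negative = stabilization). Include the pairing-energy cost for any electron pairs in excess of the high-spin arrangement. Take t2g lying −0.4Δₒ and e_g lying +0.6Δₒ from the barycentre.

With Δₒ > P the complex is low-spin.
Filling d⁵ accordingly: t2g^5 e_g^0.
Orbital CFSE = -2.0Δₒ = -2.0 × 371 = -742 kJ/mol.
Excess pairs vs high-spin: 2 − 0 = 2; pairing cost = +460 kJ/mol.
Net CFSE = -742 + 460 = -282 kJ/mol.

-282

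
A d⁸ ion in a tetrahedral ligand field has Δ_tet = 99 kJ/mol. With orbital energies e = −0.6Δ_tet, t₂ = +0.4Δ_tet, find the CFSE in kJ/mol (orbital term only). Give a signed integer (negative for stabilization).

With tetrahedral geometry the complex is necessarily high-spin.
Configuration: e⁴ t₂⁴.
Orbital CFSE = 4(-0.6) + 4(0.4) = -0.8Δ_tet = -0.8 × 99 = -79 kJ/mol.

-79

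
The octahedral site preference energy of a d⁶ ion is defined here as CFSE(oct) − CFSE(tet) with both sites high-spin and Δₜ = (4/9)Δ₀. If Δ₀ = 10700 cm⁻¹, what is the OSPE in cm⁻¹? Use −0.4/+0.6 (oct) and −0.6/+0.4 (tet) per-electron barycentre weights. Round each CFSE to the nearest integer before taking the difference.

-1427

Octahedral (high-spin): t₂g⁴ eg², CFSE = 4(−0.4) + 2(+0.6) = -0.4Δ₀ = -0.4 × 10700 = -4280 cm⁻¹.
Tetrahedral e³ t₂³ gives -0.6Δₜ = -0.6 × (4/9) × 10700 = -2853 cm⁻¹.
OSPE = CFSE(oct) − CFSE(tet) = -4280 − (-2853) = -1427 cm⁻¹.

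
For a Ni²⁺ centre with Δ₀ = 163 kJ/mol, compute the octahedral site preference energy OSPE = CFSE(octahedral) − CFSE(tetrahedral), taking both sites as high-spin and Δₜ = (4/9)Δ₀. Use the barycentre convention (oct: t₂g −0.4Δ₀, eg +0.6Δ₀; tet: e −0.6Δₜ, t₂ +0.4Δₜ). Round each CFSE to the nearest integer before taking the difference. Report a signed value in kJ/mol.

-138

Ni²⁺: group 10, so d-count = 10 − 2 = 8.
Octahedral (high-spin): t2g^6 e_g^2, CFSE = 6(−0.4) + 2(+0.6) = -1.2Δ₀ = -1.2 × 163 = -196 kJ/mol.
Tetrahedral e^4 t2^4 gives -0.8Δₜ = -0.8 × (4/9) × 163 = -58 kJ/mol.
OSPE = CFSE(oct) − CFSE(tet) = -196 − (-58) = -138 kJ/mol.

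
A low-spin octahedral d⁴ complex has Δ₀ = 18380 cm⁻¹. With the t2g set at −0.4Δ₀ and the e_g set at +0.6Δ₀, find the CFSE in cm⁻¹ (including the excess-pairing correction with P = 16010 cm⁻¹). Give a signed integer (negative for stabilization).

The d⁴ electrons fill as t2g^4 e_g^0.
Orbital CFSE = 4(-0.4) + 0(0.6) = -1.6Δ₀ = -1.6 × 18380 = -29408 cm⁻¹.
Relative to high-spin t2g^3 e_g^1 (0 paired), the low-spin configuration has 1 additional pair, contributing +1 × 16010 = +16010 cm⁻¹.
Net CFSE = -29408 + 16010 = -13398 cm⁻¹.

-13398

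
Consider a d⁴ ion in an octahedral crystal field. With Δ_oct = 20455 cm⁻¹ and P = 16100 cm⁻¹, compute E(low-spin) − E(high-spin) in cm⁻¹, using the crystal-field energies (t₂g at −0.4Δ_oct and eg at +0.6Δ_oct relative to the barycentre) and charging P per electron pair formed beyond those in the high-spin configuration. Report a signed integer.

High-spin: t₂g³ eg¹, CFSE = -0.6Δ_oct = -12273 cm⁻¹.
For low-spin the configuration is t₂g⁴ eg⁰: orbital energy -1.6 × 20455 = -32728 cm⁻¹, and 1 additional pair relative to high-spin adds 16100 cm⁻¹, giving -16628 cm⁻¹.
The difference is -16628 − (-12273) = -4355 cm⁻¹, so low-spin lies lower.

-4355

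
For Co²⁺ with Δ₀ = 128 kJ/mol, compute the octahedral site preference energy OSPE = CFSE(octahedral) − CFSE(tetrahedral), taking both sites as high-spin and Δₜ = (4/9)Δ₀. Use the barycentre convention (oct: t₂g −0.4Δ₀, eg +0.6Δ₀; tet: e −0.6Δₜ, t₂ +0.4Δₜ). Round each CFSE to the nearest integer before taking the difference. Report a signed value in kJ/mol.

-34

Co²⁺: group 9, so d-count = 9 − 2 = 7.
Octahedral (high-spin): t₂g⁵ eg², CFSE = 5(−0.4) + 2(+0.6) = -0.8Δ₀ = -0.8 × 128 = -102 kJ/mol.
Tetrahedral: e⁴ t₂³, CFSE = 4(−0.6) + 3(+0.4) = -1.2Δₜ = -1.2 × (4/9) × 128 = -68 kJ/mol.
OSPE = -102 − (-68) = -34 kJ/mol.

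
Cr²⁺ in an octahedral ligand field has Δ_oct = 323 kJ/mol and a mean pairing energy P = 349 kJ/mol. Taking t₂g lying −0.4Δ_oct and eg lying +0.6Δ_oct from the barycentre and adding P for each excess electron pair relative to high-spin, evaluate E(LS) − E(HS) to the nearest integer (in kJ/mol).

26

Cr is in group 6, so Cr²⁺ is d⁴ (6 − 2 = 4).
High-spin: t₂g³ eg¹, CFSE = -0.6Δ_oct = -194 kJ/mol.
For low-spin the configuration is t₂g⁴ eg⁰: orbital energy -1.6 × 323 = -517 kJ/mol, and 1 additional pair relative to high-spin adds 349 kJ/mol, giving -168 kJ/mol.
The difference is -168 − (-194) = 26 kJ/mol, so high-spin lies lower.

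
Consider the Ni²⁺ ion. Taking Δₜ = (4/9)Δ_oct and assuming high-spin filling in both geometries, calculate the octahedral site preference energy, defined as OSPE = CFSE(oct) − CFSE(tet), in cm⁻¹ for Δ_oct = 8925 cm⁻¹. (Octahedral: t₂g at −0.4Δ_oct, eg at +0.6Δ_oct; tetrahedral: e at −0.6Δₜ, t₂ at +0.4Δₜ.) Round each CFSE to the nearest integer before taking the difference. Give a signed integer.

Ni sits in group 10; removing 2 electrons leaves Ni²⁺ with 10 − 2 = 8 d electrons.
In an octahedral site d⁸ (HS) is t₂g⁶ eg², giving CFSE(oct) = -1.2Δ_oct = -10710 cm⁻¹.
Tetrahedral e⁴ t₂⁴ gives -0.8Δₜ = -0.8 × (4/9) × 8925 = -3173 cm⁻¹.
Subtracting, OSPE = -10710 − (-3173) = -7537 cm⁻¹.

-7537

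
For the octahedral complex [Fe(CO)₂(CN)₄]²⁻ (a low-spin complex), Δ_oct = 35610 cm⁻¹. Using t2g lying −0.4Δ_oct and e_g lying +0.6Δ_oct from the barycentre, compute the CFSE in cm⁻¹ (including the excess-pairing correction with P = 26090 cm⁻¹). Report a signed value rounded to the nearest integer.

-33284

Ligand charges: 2×(+0) from CO and 4×(-1) from CN⁻ sum to -4; with overall charge -2, Fe is +2.
Group 8 minus oxidation state +2 gives a d⁶ configuration for Fe²⁺.
Configuration: t2g^6 e_g^0.
Orbital CFSE = 6(-0.4) + 0(0.6) = -2.4Δ_oct = -2.4 × 35610 = -85464 cm⁻¹.
Relative to high-spin t2g^4 e_g^2 (1 paired), the low-spin configuration has 2 additional pairs, contributing +2 × 26090 = +52180 cm⁻¹.
Overall CFSE = -85464 + 52180 = -33284 cm⁻¹.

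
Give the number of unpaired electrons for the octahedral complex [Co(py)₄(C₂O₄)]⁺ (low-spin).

0

Ligand charges: 4×(+0) from py and 1×(-2) from C₂O₄²⁻ sum to -2; with overall charge +1, Co is +3.
Co³⁺: group 9, so d-count = 9 − 3 = 6.
Configuration: t2g^6 e_g^0, giving 0 unpaired electrons.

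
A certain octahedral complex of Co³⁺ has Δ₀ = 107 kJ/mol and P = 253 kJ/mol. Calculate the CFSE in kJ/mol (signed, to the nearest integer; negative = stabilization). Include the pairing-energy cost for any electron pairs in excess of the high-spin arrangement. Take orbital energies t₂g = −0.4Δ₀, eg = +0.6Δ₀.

-43

Group 9 minus oxidation state +3 gives a d⁶ configuration for Co³⁺.
Δ₀ < P, so pairing is avoided: the ground state is high-spin.
That gives t₂g⁴ eg².
Orbital CFSE = -0.4Δ₀ = -0.4 × 107 = -43 kJ/mol.
High-spin has no excess pairs, so no pairing correction applies.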